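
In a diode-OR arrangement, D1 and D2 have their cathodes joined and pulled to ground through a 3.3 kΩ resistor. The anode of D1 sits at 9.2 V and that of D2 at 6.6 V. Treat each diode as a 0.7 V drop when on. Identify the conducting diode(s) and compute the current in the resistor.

Assume both conduct. Then node N would need to be at both 9.2−0.7 = 8.5 V and 6.6−0.7 = 5.9 V, which is impossible.
Assume only D1 conducts: V_N = 9.2 − 0.7 = 8.5 V, so I_R = 8.5/3.3 = 2.58 mA.
Check D2: its anode-to-cathode voltage is 6.6 − 8.5 = -1.9 V < 0.7 V, so it is off. The assumption is consistent.

Only D1 conducts; I_R ≈ 2.6 mA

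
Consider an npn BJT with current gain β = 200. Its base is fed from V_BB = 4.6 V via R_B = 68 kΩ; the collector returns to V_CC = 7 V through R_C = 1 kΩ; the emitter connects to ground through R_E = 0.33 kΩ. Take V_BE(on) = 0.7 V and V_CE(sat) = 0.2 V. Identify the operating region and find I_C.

saturation; I_C ≈ 5.1 mA

Assume active: I_B = (4.6 − 0.7)/(68 + 201×0.33) = 0.029 mA, I_C = β·I_B = 5.81 mA.
Then V_CE = 7 − 5.81×1 − 5.84×0.33 = -0.732 V < 0.2 V — the active assumption fails.
Re-solve with V_CE = 0.2 V. KCL at the emitter: V_E/R_E = (V_BB−0.7−V_E)/R_B + (V_CC−0.2−V_E)/R_C, giving V_E = 1.7 V.
I_C = (V_CC − 0.2 − V_E)/R_C = (6.8 − 1.7)/1 = 5.1 mA.
Check: I_B = (3.9 − 1.7)/68 = 0.0324 mA, and β·I_B = 6.48 mA > I_C, confirming saturation.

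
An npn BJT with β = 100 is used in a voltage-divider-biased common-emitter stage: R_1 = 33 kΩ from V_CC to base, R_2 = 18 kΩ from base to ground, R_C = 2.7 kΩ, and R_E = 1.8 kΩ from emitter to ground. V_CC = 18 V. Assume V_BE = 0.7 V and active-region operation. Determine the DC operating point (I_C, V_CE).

Thevenize the base divider: V_Th = V_CC·R_2/(R_1+R_2) = 18×18/51 = 6.35 V, R_Th = R_1‖R_2 = 11.6 kΩ.
Base-emitter loop: V_Th = I_B·R_Th + V_BE + (β+1)I_B·R_E, so I_B = (6.35 − 0.7) / (11.6 + 101×1.8) = 0.0292 mA.
I_C = β·I_B = 100×0.0292 = 2.92 mA, and I_E = (β+1)I_B = 2.95 mA.
V_CE = V_CC − I_C·R_C − I_E·R_E = 18 − 2.92×2.7 − 2.95×1.8 = 4.8 V.
V_CE = 4.8 V > 0.2 V confirms active-region operation.

I_C ≈ 2.9 mA, V_CE ≈ 4.8 V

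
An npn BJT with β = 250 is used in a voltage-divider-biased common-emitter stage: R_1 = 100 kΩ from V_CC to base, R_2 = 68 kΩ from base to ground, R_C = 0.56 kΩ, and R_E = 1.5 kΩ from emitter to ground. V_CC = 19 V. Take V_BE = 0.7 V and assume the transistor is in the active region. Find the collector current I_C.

I_C ≈ 4.2 mA

Thevenize the base divider: V_Th = V_CC·R_2/(R_1+R_2) = 19×68/168 = 7.69 V, R_Th = R_1‖R_2 = 40.5 kΩ.
Base-emitter loop: V_Th = I_B·R_Th + V_BE + (β+1)I_B·R_E, so I_B = (7.69 − 0.7) / (40.5 + 251×1.5) = 0.0168 mA.
I_C = β·I_B = 250×0.0168 = 4.19 mA, and I_E = (β+1)I_B = 4.21 mA.
V_CE = V_CC − I_C·R_C − I_E·R_E = 19 − 4.19×0.56 − 4.21×1.5 = 10.3 V.
V_CE = 10.3 V > 0.2 V confirms active-region operation.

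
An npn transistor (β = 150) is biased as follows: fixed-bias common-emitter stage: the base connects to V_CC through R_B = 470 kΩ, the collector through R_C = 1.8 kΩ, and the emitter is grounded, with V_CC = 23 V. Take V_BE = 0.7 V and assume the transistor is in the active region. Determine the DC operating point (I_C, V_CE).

Base loop: V_CC = I_B·R_B + V_BE, so I_B = (23 − 0.7)/470 kΩ = 0.0474 mA.
In the active region I_C = β·I_B = 150 × 0.0474 = 7.12 mA.
Collector loop: V_CE = V_CC − I_C·R_C = 23 − 7.12×1.8 = 10.2 V.
Since V_CE = 10.2 V > V_CE(sat) ≈ 0.2 V, the transistor is in the active region as assumed.

I_C ≈ 7.1 mA, V_CE ≈ 10 V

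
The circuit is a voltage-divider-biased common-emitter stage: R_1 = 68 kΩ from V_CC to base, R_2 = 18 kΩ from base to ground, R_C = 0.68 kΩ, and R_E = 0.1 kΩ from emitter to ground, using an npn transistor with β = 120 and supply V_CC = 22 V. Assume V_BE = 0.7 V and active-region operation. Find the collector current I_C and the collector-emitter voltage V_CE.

I_C ≈ 18 mA, V_CE ≈ 8.1 V

Thevenize the base divider: V_Th = V_CC·R_2/(R_1+R_2) = 22×18/86 = 4.6 V, R_Th = R_1‖R_2 = 14.2 kΩ.
Base-emitter loop: V_Th = I_B·R_Th + V_BE + (β+1)I_B·R_E, so I_B = (4.6 − 0.7) / (14.2 + 121×0.1) = 0.148 mA.
I_C = β·I_B = 120×0.148 = 17.8 mA, and I_E = (β+1)I_B = 17.9 mA.
V_CE = V_CC − I_C·R_C − I_E·R_E = 22 − 17.8×0.68 − 17.9×0.1 = 8.11 V.
V_CE = 8.11 V > 0.2 V confirms active-region operation.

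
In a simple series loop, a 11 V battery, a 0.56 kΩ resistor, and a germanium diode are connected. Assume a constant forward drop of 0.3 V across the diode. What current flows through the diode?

I ≈ 19 mA

KVL around the loop: 11 = V_D + I·R = 0.3 + I × 0.56 kΩ.
So I = (11 − 0.3) / 0.56 kΩ = 10.7 / 0.56 = 19.1 mA.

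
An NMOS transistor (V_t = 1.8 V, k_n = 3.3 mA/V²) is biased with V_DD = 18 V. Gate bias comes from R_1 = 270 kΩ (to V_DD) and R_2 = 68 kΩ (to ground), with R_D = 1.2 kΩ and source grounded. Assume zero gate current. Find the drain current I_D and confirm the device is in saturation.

I_D ≈ 5.5 mA

V_G = V_DD·R_2/(R_1+R_2) = 18×68/338 = 3.62 V. With the source grounded, V_GS = V_G = 3.62 V.
Assume saturation: I_D = (k_n/2)(V_GS − V_t)² = (3.3/2)×(3.62 − 1.8)² = 1.65×1.82² = 5.47 mA.
V_DS = V_DD − I_D·R_D = 18 − 5.47×1.2 = 11.4 V.
Saturation requires V_DS ≥ V_GS − V_t = 1.82 V; 11.4 ≥ 1.82 ✓.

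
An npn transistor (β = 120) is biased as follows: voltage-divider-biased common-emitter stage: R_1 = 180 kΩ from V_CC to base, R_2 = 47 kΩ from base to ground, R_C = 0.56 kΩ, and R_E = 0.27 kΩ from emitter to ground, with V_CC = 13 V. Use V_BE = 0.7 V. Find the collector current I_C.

Thevenize the base divider: V_Th = V_CC·R_2/(R_1+R_2) = 13×47/227 = 2.69 V, R_Th = R_1‖R_2 = 37.3 kΩ.
Base-emitter loop: V_Th = I_B·R_Th + V_BE + (β+1)I_B·R_E, so I_B = (2.69 − 0.7) / (37.3 + 121×0.27) = 0.0285 mA.
I_C = β·I_B = 120×0.0285 = 3.42 mA, and I_E = (β+1)I_B = 3.45 mA.
V_CE = V_CC − I_C·R_C − I_E·R_E = 13 − 3.42×0.56 − 3.45×0.27 = 10.2 V.
V_CE = 10.2 V > 0.2 V confirms active-region operation.

I_C ≈ 3.4 mA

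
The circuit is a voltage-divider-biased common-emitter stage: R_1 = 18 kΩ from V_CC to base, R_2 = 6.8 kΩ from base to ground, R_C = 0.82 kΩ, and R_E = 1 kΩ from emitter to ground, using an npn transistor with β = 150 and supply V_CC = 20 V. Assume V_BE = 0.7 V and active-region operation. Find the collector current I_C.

Thevenize the base divider: V_Th = V_CC·R_2/(R_1+R_2) = 20×6.8/24.8 = 5.48 V, R_Th = R_1‖R_2 = 4.94 kΩ.
Base-emitter loop: V_Th = I_B·R_Th + V_BE + (β+1)I_B·R_E, so I_B = (5.48 − 0.7) / (4.94 + 151×1) = 0.0307 mA.
I_C = β·I_B = 150×0.0307 = 4.6 mA, and I_E = (β+1)I_B = 4.63 mA.
V_CE = V_CC − I_C·R_C − I_E·R_E = 20 − 4.6×0.82 − 4.63×1 = 11.6 V.
V_CE = 11.6 V > 0.2 V confirms active-region operation.

I_C ≈ 4.6 mA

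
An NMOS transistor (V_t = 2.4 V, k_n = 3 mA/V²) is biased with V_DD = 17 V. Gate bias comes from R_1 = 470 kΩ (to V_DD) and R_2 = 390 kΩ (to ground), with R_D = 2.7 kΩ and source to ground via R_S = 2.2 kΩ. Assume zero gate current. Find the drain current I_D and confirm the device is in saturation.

V_G = V_DD·R_2/(R_1+R_2) = 17×390/860 = 7.71 V.
Assume saturation: I_D = (k_n/2)(V_GS − V_t)² with V_GS = V_G − I_D·R_S = 7.71 − 2.2·I_D.
Substituting gives 7.26·I_D² − 36·I_D + 42.3 = 0, with roots I_D = 1.9 or 3.06 mA.
The root I_D = 3.06 mA gives V_GS = 0.971 V ≤ V_t, so take I_D = 1.9 mA.
Then V_GS = 3.53 V and V_DS = V_DD − I_D(R_D+R_S) = 17 − 1.9×4.9 = 7.68 V.
Saturation requires V_DS ≥ V_GS − V_t = 1.13 V; 7.68 ≥ 1.13 ✓.

I_D ≈ 1.9 mA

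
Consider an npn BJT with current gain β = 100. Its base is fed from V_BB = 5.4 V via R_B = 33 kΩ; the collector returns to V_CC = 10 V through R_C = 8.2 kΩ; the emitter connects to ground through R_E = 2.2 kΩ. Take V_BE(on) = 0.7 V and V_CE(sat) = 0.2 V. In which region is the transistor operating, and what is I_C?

saturation; I_C ≈ 0.93 mA

Assume active: I_B = (5.4 − 0.7)/(33 + 101×2.2) = 0.0184 mA, I_C = β·I_B = 1.84 mA.
Then V_CE = 10 − 1.84×8.2 − 1.86×2.2 = -9.19 V < 0.2 V — the active assumption fails.
Re-solve with V_CE = 0.2 V. KCL at the emitter: V_E/R_E = (V_BB−0.7−V_E)/R_B + (V_CC−0.2−V_E)/R_C, giving V_E = 2.2 V.
I_C = (V_CC − 0.2 − V_E)/R_C = (9.8 − 2.2)/8.2 = 0.926 mA.
Check: I_B = (4.7 − 2.2)/33 = 0.0756 mA, and β·I_B = 7.56 mA > I_C, confirming saturation.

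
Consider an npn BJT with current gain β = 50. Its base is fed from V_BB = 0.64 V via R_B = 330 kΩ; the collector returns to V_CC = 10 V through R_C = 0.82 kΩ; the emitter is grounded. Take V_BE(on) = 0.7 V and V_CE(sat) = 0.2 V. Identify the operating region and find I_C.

cutoff; I_C ≈ 0

V_BB = 0.64 V ≤ V_BE(on) = 0.7 V, so the base-emitter junction is not forward biased.
The transistor is in cutoff: I_B = I_C = 0.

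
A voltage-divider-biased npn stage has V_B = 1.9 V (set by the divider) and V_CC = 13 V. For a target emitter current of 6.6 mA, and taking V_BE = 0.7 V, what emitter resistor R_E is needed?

R_E ≈ 0.18 kΩ

V_E = V_B − V_BE = 1.9 − 0.7 = 1.2 V.
R_E = V_E / I_E = 1.2 / 6.6 = 0.182 kΩ.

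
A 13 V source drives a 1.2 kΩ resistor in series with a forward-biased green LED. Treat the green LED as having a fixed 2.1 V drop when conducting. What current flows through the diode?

I ≈ 9.1 mA

KVL around the loop: 13 = V_D + I·R = 2.1 + I × 1.2 kΩ.
So I = (13 − 2.1) / 1.2 kΩ = 10.9 / 1.2 = 9.08 mA.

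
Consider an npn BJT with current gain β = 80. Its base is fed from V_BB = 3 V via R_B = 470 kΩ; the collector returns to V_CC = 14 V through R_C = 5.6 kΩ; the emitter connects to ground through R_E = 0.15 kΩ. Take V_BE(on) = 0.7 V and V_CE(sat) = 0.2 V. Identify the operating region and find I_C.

active; I_C ≈ 0.38 mA

Assume active. Base-emitter loop: I_B = (V_BB − V_BE)/(R_B + (β+1)R_E) = (3 − 0.7)/(470 + 81×0.15) = 0.00477 mA.
I_C = β·I_B = 80×0.00477 = 0.382 mA.
V_CE = V_CC − I_C·R_C − I_E·R_E = 14 − 0.382×5.6 − 0.386×0.15 = 11.8 V > V_CE(sat), so the active-region assumption holds.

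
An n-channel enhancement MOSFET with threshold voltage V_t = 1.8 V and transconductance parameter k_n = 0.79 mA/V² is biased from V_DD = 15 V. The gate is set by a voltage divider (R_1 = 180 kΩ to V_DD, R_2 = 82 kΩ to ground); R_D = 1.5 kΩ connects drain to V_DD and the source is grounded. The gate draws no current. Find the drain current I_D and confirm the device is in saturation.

I_D ≈ 3.3 mA

V_G = V_DD·R_2/(R_1+R_2) = 15×82/262 = 4.69 V. With the source grounded, V_GS = V_G = 4.69 V.
Assume saturation: I_D = (k_n/2)(V_GS − V_t)² = (0.79/2)×(4.69 − 1.8)² = 0.395×2.89² = 3.31 mA.
V_DS = V_DD − I_D·R_D = 15 − 3.31×1.5 = 10 V.
Saturation requires V_DS ≥ V_GS − V_t = 2.89 V; 10 ≥ 2.89 ✓.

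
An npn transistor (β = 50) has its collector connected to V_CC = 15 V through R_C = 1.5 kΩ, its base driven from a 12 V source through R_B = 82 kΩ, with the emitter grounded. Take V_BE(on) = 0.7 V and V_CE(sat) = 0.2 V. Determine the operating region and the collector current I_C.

Assume active. Base-emitter loop: I_B = (V_BB − V_BE)/R_B = (12 − 0.7)/82 = 0.138 mA.
I_C = β·I_B = 50×0.138 = 6.89 mA.
V_CE = V_CC − I_C·R_C = 15 − 6.89×1.5 = 4.66 V > V_CE(sat), so the active-region assumption holds.

active; I_C ≈ 6.9 mA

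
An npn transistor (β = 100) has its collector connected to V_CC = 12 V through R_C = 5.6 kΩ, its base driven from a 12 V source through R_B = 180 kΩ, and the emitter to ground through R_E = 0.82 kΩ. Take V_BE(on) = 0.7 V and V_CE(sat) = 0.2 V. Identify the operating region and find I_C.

saturation; I_C ≈ 1.8 mA

Assume active: I_B = (12 − 0.7)/(180 + 101×0.82) = 0.043 mA, I_C = β·I_B = 4.3 mA.
Then V_CE = 12 − 4.3×5.6 − 4.34×0.82 = -15.6 V < 0.2 V — the active assumption fails.
Re-solve with V_CE = 0.2 V. KCL at the emitter: V_E/R_E = (V_BB−0.7−V_E)/R_B + (V_CC−0.2−V_E)/R_C, giving V_E = 1.55 V.
I_C = (V_CC − 0.2 − V_E)/R_C = (11.8 − 1.55)/5.6 = 1.83 mA.
Check: I_B = (11.3 − 1.55)/180 = 0.0542 mA, and β·I_B = 5.42 mA > I_C, confirming saturation.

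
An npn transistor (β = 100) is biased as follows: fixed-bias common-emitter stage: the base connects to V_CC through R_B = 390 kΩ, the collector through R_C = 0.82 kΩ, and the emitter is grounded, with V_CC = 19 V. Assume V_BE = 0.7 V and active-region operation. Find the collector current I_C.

Base loop: V_CC = I_B·R_B + V_BE, so I_B = (19 − 0.7)/390 kΩ = 0.0469 mA.
In the active region I_C = β·I_B = 100 × 0.0469 = 4.69 mA.
Collector loop: V_CE = V_CC − I_C·R_C = 19 − 4.69×0.82 = 15.2 V.
Since V_CE = 15.2 V > V_CE(sat) ≈ 0.2 V, the transistor is in the active region as assumed.

I_C ≈ 4.7 mA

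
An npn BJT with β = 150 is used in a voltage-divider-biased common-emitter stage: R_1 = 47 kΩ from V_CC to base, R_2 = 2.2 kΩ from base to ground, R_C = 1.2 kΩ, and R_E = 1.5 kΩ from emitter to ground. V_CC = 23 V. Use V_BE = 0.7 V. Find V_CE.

V_CE ≈ 22 V

Thevenize the base divider: V_Th = V_CC·R_2/(R_1+R_2) = 23×2.2/49.2 = 1.03 V, R_Th = R_1‖R_2 = 2.1 kΩ.
Base-emitter loop: V_Th = I_B·R_Th + V_BE + (β+1)I_B·R_E, so I_B = (1.03 − 0.7) / (2.1 + 151×1.5) = 0.00144 mA.
I_C = β·I_B = 150×0.00144 = 0.216 mA, and I_E = (β+1)I_B = 0.217 mA.
V_CE = V_CC − I_C·R_C − I_E·R_E = 23 − 0.216×1.2 − 0.217×1.5 = 22.4 V.
V_CE = 22.4 V > 0.2 V confirms active-region operation.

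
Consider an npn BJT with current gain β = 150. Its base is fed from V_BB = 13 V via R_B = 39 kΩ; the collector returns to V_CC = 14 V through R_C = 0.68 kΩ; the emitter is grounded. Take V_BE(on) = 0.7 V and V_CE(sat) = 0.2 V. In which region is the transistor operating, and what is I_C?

saturation; I_C ≈ 20 mA

Assume active: I_B = (13 − 0.7)/39 = 0.315 mA, giving I_C = β·I_B = 47.3 mA.
But then V_CE = 14 − 47.3×0.68 = -18.2 V < V_CE(sat) = 0.2 V — impossible in the active region.
So the transistor is saturated. With V_CE = 0.2 V, I_C = (V_CC − 0.2)/R_C = 13.8/0.68 = 20.3 mA.
Check: β·I_B = 47.3 mA > I_C = 20.3 mA, confirming saturation.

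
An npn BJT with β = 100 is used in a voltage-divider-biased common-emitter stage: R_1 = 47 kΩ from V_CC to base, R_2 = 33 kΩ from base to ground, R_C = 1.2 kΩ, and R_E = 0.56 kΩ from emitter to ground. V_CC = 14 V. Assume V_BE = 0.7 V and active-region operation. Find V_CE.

Thevenize the base divider: V_Th = V_CC·R_2/(R_1+R_2) = 14×33/80 = 5.78 V, R_Th = R_1‖R_2 = 19.4 kΩ.
Base-emitter loop: V_Th = I_B·R_Th + V_BE + (β+1)I_B·R_E, so I_B = (5.78 − 0.7) / (19.4 + 101×0.56) = 0.0668 mA.
I_C = β·I_B = 100×0.0668 = 6.68 mA, and I_E = (β+1)I_B = 6.75 mA.
V_CE = V_CC − I_C·R_C − I_E·R_E = 14 − 6.68×1.2 − 6.75×0.56 = 2.2 V.
V_CE = 2.2 V > 0.2 V confirms active-region operation.

V_CE ≈ 2.2 V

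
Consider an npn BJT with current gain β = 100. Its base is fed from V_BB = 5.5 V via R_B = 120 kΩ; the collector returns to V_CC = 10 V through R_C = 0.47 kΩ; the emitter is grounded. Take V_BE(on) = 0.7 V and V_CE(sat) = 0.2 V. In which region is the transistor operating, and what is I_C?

Assume active. Base-emitter loop: I_B = (V_BB − V_BE)/R_B = (5.5 − 0.7)/120 = 0.04 mA.
I_C = β·I_B = 100×0.04 = 4 mA.
V_CE = V_CC − I_C·R_C = 10 − 4×0.47 = 8.12 V > V_CE(sat), so the active-region assumption holds.

active; I_C ≈ 4 mA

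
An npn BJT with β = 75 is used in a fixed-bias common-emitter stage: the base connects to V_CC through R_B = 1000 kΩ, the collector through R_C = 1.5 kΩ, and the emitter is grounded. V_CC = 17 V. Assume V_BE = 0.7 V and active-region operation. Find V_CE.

Base loop: V_CC = I_B·R_B + V_BE, so I_B = (17 − 0.7)/1000 kΩ = 0.0163 mA.
In the active region I_C = β·I_B = 75 × 0.0163 = 1.22 mA.
Collector loop: V_CE = V_CC − I_C·R_C = 17 − 1.22×1.5 = 15.2 V.
Since V_CE = 15.2 V > V_CE(sat) ≈ 0.2 V, the transistor is in the active region as assumed.

V_CE ≈ 15 V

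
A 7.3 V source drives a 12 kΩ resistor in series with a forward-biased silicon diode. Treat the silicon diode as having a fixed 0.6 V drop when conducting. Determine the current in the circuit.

KVL around the loop: 7.3 = V_D + I·R = 0.6 + I × 12 kΩ.
So I = (7.3 − 0.6) / 12 kΩ = 6.7 / 12 = 0.558 mA.

I ≈ 0.56 mA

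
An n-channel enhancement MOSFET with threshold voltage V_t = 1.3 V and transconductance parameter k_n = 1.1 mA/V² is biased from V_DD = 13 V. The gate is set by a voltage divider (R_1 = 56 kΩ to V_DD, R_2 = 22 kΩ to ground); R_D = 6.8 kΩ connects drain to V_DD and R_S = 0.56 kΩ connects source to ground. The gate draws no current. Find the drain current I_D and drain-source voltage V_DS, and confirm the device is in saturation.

V_G = V_DD·R_2/(R_1+R_2) = 13×22/78 = 3.67 V.
Assume saturation: I_D = (k_n/2)(V_GS − V_t)² with V_GS = V_G − I_D·R_S = 3.67 − 0.56·I_D.
Substituting gives 0.172·I_D² − 2.46·I_D + 3.08 = 0, with roots I_D = 1.39 or 12.9 mA.
The root I_D = 12.9 mA gives V_GS = -3.54 V ≤ V_t, so take I_D = 1.39 mA.
Then V_GS = 2.89 V and V_DS = V_DD − I_D(R_D+R_S) = 13 − 1.39×7.36 = 2.78 V.
Saturation requires V_DS ≥ V_GS − V_t = 1.59 V; 2.78 ≥ 1.59 ✓.

I_D ≈ 1.4 mA, V_DS ≈ 2.8 V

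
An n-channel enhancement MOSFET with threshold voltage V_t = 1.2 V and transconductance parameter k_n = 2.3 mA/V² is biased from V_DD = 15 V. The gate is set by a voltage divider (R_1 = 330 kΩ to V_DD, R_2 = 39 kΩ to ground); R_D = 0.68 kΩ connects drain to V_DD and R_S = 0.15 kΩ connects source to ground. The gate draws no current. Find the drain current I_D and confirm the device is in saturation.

I_D ≈ 0.15 mA

V_G = V_DD·R_2/(R_1+R_2) = 15×39/369 = 1.59 V.
Assume saturation: I_D = (k_n/2)(V_GS − V_t)² with V_GS = V_G − I_D·R_S = 1.59 − 0.15·I_D.
Substituting gives 0.0259·I_D² − 1.13·I_D + 0.171 = 0, with roots I_D = 0.151 or 43.6 mA.
The root I_D = 43.6 mA gives V_GS = -4.96 V ≤ V_t, so take I_D = 0.151 mA.
Then V_GS = 1.56 V and V_DS = V_DD − I_D(R_D+R_S) = 15 − 0.151×0.83 = 14.9 V.
Saturation requires V_DS ≥ V_GS − V_t = 0.363 V; 14.9 ≥ 0.363 ✓.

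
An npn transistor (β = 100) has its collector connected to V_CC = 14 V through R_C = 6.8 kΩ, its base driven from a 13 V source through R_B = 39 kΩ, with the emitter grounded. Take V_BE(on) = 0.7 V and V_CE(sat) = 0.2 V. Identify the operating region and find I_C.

saturation; I_C ≈ 2 mA

Assume active: I_B = (13 − 0.7)/39 = 0.315 mA, giving I_C = β·I_B = 31.5 mA.
But then V_CE = 14 − 31.5×6.8 = -200 V < V_CE(sat) = 0.2 V — impossible in the active region.
So the transistor is saturated. With V_CE = 0.2 V, I_C = (V_CC − 0.2)/R_C = 13.8/6.8 = 2.03 mA.
Check: β·I_B = 31.5 mA > I_C = 2.03 mA, confirming saturation.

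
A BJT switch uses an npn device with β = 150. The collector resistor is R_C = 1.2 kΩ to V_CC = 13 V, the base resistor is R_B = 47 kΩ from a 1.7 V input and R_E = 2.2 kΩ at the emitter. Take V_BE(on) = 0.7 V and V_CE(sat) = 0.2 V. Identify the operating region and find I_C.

Assume active. Base-emitter loop: I_B = (V_BB − V_BE)/(R_B + (β+1)R_E) = (1.7 − 0.7)/(47 + 151×2.2) = 0.00264 mA.
I_C = β·I_B = 150×0.00264 = 0.396 mA.
V_CE = V_CC − I_C·R_C − I_E·R_E = 13 − 0.396×1.2 − 0.398×2.2 = 11.6 V > V_CE(sat), so the active-region assumption holds.

active; I_C ≈ 0.4 mA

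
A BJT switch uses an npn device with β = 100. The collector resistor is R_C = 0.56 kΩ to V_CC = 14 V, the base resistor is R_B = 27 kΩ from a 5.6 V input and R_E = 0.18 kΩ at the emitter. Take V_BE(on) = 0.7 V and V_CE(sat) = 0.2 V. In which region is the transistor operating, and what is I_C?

Assume active. Base-emitter loop: I_B = (V_BB − V_BE)/(R_B + (β+1)R_E) = (5.6 − 0.7)/(27 + 101×0.18) = 0.108 mA.
I_C = β·I_B = 100×0.108 = 10.8 mA.
V_CE = V_CC − I_C·R_C − I_E·R_E = 14 − 10.8×0.56 − 11×0.18 = 5.95 V > V_CE(sat), so the active-region assumption holds.

active; I_C ≈ 11 mA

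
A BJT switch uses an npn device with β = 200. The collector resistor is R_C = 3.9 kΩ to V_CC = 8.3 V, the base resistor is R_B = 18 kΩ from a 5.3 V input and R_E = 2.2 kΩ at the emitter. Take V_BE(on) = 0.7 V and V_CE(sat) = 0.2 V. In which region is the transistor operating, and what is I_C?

Assume active: I_B = (5.3 − 0.7)/(18 + 201×2.2) = 0.01 mA, I_C = β·I_B = 2 mA.
Then V_CE = 8.3 − 2×3.9 − 2.01×2.2 = -3.92 V < 0.2 V — the active assumption fails.
Re-solve with V_CE = 0.2 V. KCL at the emitter: V_E/R_E = (V_BB−0.7−V_E)/R_B + (V_CC−0.2−V_E)/R_C, giving V_E = 3.04 V.
I_C = (V_CC − 0.2 − V_E)/R_C = (8.1 − 3.04)/3.9 = 1.3 mA.
Check: I_B = (4.6 − 3.04)/18 = 0.0865 mA, and β·I_B = 17.3 mA > I_C, confirming saturation.

saturation; I_C ≈ 1.3 mA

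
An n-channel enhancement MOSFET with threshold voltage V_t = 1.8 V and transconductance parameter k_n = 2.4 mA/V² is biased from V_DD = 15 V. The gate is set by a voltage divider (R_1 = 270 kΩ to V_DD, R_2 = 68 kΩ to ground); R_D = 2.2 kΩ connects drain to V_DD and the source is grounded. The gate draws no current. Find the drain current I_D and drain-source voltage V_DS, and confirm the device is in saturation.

V_G = V_DD·R_2/(R_1+R_2) = 15×68/338 = 3.02 V. With the source grounded, V_GS = V_G = 3.02 V.
Assume saturation: I_D = (k_n/2)(V_GS − V_t)² = (2.4/2)×(3.02 − 1.8)² = 1.2×1.22² = 1.78 mA.
V_DS = V_DD − I_D·R_D = 15 − 1.78×2.2 = 11.1 V.
Saturation requires V_DS ≥ V_GS − V_t = 1.22 V; 11.1 ≥ 1.22 ✓.

I_D ≈ 1.8 mA, V_DS ≈ 11 V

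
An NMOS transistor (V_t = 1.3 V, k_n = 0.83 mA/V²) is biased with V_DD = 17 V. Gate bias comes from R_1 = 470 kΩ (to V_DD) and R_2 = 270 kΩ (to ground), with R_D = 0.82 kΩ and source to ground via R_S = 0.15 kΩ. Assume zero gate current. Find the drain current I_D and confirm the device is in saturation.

V_G = V_DD·R_2/(R_1+R_2) = 17×270/740 = 6.2 V.
Assume saturation: I_D = (k_n/2)(V_GS − V_t)² with V_GS = V_G − I_D·R_S = 6.2 − 0.15·I_D.
Substituting gives 0.00934·I_D² − 1.61·I_D + 9.98 = 0, with roots I_D = 6.43 or 166 mA.
The root I_D = 166 mA gives V_GS = -18.7 V ≤ V_t, so take I_D = 6.43 mA.
Then V_GS = 5.24 V and V_DS = V_DD − I_D(R_D+R_S) = 17 − 6.43×0.97 = 10.8 V.
Saturation requires V_DS ≥ V_GS − V_t = 3.94 V; 10.8 ≥ 3.94 ✓.

I_D ≈ 6.4 mA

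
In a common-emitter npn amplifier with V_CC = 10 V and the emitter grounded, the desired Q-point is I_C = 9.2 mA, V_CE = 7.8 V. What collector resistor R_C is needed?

Collector loop: V_CC = I_C·R_C + V_CE.
R_C = (V_CC − V_CE)/I_C = (10 − 7.8)/9.2 = 0.239 kΩ.

R_C ≈ 0.24 kΩ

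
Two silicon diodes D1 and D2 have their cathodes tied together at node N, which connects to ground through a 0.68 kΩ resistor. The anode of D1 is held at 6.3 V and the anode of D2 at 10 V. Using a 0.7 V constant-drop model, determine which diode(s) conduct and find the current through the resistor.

Only D2 conducts; I_R ≈ 14 mA

Assume both conduct. Then node N would need to be at both 6.3−0.7 = 5.6 V and 10−0.7 = 9.3 V, which is impossible.
Assume only D2 conducts: V_N = 10 − 0.7 = 9.3 V, so I_R = 9.3/0.68 = 13.7 mA.
Check D1: its anode-to-cathode voltage is 6.3 − 9.3 = -3 V < 0.7 V, so it is off. The assumption is consistent.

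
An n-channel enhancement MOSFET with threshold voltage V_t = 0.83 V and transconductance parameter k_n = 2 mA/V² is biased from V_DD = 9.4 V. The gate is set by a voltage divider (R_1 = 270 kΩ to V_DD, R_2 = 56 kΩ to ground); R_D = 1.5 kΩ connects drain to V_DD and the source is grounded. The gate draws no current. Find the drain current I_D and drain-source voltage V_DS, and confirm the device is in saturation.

V_G = V_DD·R_2/(R_1+R_2) = 9.4×56/326 = 1.61 V. With the source grounded, V_GS = V_G = 1.61 V.
Assume saturation: I_D = (k_n/2)(V_GS − V_t)² = (2/2)×(1.61 − 0.83)² = 1×0.785² = 0.616 mA.
V_DS = V_DD − I_D·R_D = 9.4 − 0.616×1.5 = 8.48 V.
Saturation requires V_DS ≥ V_GS − V_t = 0.785 V; 8.48 ≥ 0.785 ✓.

I_D ≈ 0.62 mA, V_DS ≈ 8.5 V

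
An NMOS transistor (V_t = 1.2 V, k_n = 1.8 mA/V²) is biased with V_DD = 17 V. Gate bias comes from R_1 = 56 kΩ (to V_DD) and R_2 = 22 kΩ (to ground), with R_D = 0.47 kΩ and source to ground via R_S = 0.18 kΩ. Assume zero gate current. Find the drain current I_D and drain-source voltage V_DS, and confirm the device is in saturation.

V_G = V_DD·R_2/(R_1+R_2) = 17×22/78 = 4.79 V.
Assume saturation: I_D = (k_n/2)(V_GS − V_t)² with V_GS = V_G − I_D·R_S = 4.79 − 0.18·I_D.
Substituting gives 0.0292·I_D² − 2.16·I_D + 11.6 = 0, with roots I_D = 5.83 or 68.4 mA.
The root I_D = 68.4 mA gives V_GS = -7.52 V ≤ V_t, so take I_D = 5.83 mA.
Then V_GS = 3.75 V and V_DS = V_DD − I_D(R_D+R_S) = 17 − 5.83×0.65 = 13.2 V.
Saturation requires V_DS ≥ V_GS − V_t = 2.55 V; 13.2 ≥ 2.55 ✓.

I_D ≈ 5.8 mA, V_DS ≈ 13 V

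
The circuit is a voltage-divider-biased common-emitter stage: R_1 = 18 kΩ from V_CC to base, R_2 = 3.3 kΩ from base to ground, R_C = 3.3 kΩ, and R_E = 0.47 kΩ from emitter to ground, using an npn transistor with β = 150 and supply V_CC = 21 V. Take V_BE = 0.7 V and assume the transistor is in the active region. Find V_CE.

V_CE ≈ 1.4 V

Thevenize the base divider: V_Th = V_CC·R_2/(R_1+R_2) = 21×3.3/21.3 = 3.25 V, R_Th = R_1‖R_2 = 2.79 kΩ.
Base-emitter loop: V_Th = I_B·R_Th + V_BE + (β+1)I_B·R_E, so I_B = (3.25 − 0.7) / (2.79 + 151×0.47) = 0.0346 mA.
I_C = β·I_B = 150×0.0346 = 5.19 mA, and I_E = (β+1)I_B = 5.23 mA.
V_CE = V_CC − I_C·R_C − I_E·R_E = 21 − 5.19×3.3 − 5.23×0.47 = 1.41 V.
V_CE = 1.41 V > 0.2 V confirms active-region operation.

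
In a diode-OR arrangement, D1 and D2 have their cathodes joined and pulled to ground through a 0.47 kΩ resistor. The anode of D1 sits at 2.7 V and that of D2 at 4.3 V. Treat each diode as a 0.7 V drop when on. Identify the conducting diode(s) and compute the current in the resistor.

Assume both conduct. Then node N would need to be at both 2.7−0.7 = 2 V and 4.3−0.7 = 3.6 V, which is impossible.
Assume only D2 conducts: V_N = 4.3 − 0.7 = 3.6 V, so I_R = 3.6/0.47 = 7.66 mA.
Check D1: its anode-to-cathode voltage is 2.7 − 3.6 = -0.9 V < 0.7 V, so it is off. The assumption is consistent.

Only D2 conducts; I_R ≈ 7.7 mA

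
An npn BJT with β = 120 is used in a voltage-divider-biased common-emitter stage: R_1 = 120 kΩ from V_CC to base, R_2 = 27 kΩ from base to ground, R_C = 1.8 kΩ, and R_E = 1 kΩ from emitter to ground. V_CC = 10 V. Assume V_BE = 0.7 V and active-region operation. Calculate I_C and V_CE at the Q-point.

I_C ≈ 0.95 mA, V_CE ≈ 7.3 V

Thevenize the base divider: V_Th = V_CC·R_2/(R_1+R_2) = 10×27/147 = 1.84 V, R_Th = R_1‖R_2 = 22 kΩ.
Base-emitter loop: V_Th = I_B·R_Th + V_BE + (β+1)I_B·R_E, so I_B = (1.84 − 0.7) / (22 + 121×1) = 0.00795 mA.
I_C = β·I_B = 120×0.00795 = 0.954 mA, and I_E = (β+1)I_B = 0.962 mA.
V_CE = V_CC − I_C·R_C − I_E·R_E = 10 − 0.954×1.8 − 0.962×1 = 7.32 V.
V_CE = 7.32 V > 0.2 V confirms active-region operation.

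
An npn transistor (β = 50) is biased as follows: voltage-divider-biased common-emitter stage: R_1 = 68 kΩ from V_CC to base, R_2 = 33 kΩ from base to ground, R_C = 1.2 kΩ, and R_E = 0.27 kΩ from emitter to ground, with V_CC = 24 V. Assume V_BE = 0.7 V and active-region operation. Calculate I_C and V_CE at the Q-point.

Thevenize the base divider: V_Th = V_CC·R_2/(R_1+R_2) = 24×33/101 = 7.84 V, R_Th = R_1‖R_2 = 22.2 kΩ.
Base-emitter loop: V_Th = I_B·R_Th + V_BE + (β+1)I_B·R_E, so I_B = (7.84 − 0.7) / (22.2 + 51×0.27) = 0.198 mA.
I_C = β·I_B = 50×0.198 = 9.92 mA, and I_E = (β+1)I_B = 10.1 mA.
V_CE = V_CC − I_C·R_C − I_E·R_E = 24 − 9.92×1.2 − 10.1×0.27 = 9.36 V.
V_CE = 9.36 V > 0.2 V confirms active-region operation.

I_C ≈ 9.9 mA, V_CE ≈ 9.4 V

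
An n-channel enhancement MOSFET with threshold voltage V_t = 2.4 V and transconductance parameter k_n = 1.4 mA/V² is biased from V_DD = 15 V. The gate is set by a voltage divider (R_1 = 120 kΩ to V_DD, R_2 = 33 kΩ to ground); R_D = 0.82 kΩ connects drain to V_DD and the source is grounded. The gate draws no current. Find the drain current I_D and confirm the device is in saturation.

I_D ≈ 0.49 mA

V_G = V_DD·R_2/(R_1+R_2) = 15×33/153 = 3.24 V. With the source grounded, V_GS = V_G = 3.24 V.
Assume saturation: I_D = (k_n/2)(V_GS − V_t)² = (1.4/2)×(3.24 − 2.4)² = 0.7×0.835² = 0.488 mA.
V_DS = V_DD − I_D·R_D = 15 − 0.488×0.82 = 14.6 V.
Saturation requires V_DS ≥ V_GS − V_t = 0.835 V; 14.6 ≥ 0.835 ✓.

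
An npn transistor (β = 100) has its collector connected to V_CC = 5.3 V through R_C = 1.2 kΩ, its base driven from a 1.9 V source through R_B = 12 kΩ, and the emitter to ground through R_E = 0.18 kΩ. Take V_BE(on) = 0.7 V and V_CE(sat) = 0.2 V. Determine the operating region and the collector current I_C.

Assume active: I_B = (1.9 − 0.7)/(12 + 101×0.18) = 0.0398 mA, I_C = β·I_B = 3.98 mA.
Then V_CE = 5.3 − 3.98×1.2 − 4.02×0.18 = -0.194 V < 0.2 V — the active assumption fails.
Re-solve with V_CE = 0.2 V. KCL at the emitter: V_E/R_E = (V_BB−0.7−V_E)/R_B + (V_CC−0.2−V_E)/R_C, giving V_E = 0.672 V.
I_C = (V_CC − 0.2 − V_E)/R_C = (5.1 − 0.672)/1.2 = 3.69 mA.
Check: I_B = (1.2 − 0.672)/12 = 0.044 mA, and β·I_B = 4.4 mA > I_C, confirming saturation.

saturation; I_C ≈ 3.7 mA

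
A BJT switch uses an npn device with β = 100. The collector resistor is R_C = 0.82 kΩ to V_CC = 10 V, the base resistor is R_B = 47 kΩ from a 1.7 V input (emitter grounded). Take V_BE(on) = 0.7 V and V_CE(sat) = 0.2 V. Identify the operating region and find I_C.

Assume active. Base-emitter loop: I_B = (V_BB − V_BE)/R_B = (1.7 − 0.7)/47 = 0.0213 mA.
I_C = β·I_B = 100×0.0213 = 2.13 mA.
V_CE = V_CC − I_C·R_C = 10 − 2.13×0.82 = 8.26 V > V_CE(sat), so the active-region assumption holds.

active; I_C ≈ 2.1 mA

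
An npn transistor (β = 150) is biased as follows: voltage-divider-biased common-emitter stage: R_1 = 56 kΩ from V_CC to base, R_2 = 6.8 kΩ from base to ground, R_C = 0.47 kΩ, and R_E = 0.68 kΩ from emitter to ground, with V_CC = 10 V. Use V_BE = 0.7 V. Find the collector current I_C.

Thevenize the base divider: V_Th = V_CC·R_2/(R_1+R_2) = 10×6.8/62.8 = 1.08 V, R_Th = R_1‖R_2 = 6.06 kΩ.
Base-emitter loop: V_Th = I_B·R_Th + V_BE + (β+1)I_B·R_E, so I_B = (1.08 − 0.7) / (6.06 + 151×0.68) = 0.00352 mA.
I_C = β·I_B = 150×0.00352 = 0.528 mA, and I_E = (β+1)I_B = 0.532 mA.
V_CE = V_CC − I_C·R_C − I_E·R_E = 10 − 0.528×0.47 − 0.532×0.68 = 9.39 V.
V_CE = 9.39 V > 0.2 V confirms active-region operation.

I_C ≈ 0.53 mA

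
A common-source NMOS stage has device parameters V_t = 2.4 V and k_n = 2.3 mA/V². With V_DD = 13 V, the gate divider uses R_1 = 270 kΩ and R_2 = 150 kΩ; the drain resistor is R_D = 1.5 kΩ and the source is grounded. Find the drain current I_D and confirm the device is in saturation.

I_D ≈ 5.8 mA

V_G = V_DD·R_2/(R_1+R_2) = 13×150/420 = 4.64 V. With the source grounded, V_GS = V_G = 4.64 V.
Assume saturation: I_D = (k_n/2)(V_GS − V_t)² = (2.3/2)×(4.64 − 2.4)² = 1.15×2.24² = 5.78 mA.
V_DS = V_DD − I_D·R_D = 13 − 5.78×1.5 = 4.32 V.
Saturation requires V_DS ≥ V_GS − V_t = 2.24 V; 4.32 ≥ 2.24 ✓.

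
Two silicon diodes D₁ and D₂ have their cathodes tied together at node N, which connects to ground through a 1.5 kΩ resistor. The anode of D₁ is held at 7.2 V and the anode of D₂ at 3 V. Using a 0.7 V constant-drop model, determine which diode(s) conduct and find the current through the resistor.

Only D₁ conducts; I_R ≈ 4.3 mA

Assume both conduct. Then node N would need to be at both 7.2−0.7 = 6.5 V and 3−0.7 = 2.3 V, which is impossible.
Assume only D₁ conducts: V_N = 7.2 − 0.7 = 6.5 V, so I_R = 6.5/1.5 = 4.33 mA.
Check D₂: its anode-to-cathode voltage is 3 − 6.5 = -3.5 V < 0.7 V, so it is off. The assumption is consistent.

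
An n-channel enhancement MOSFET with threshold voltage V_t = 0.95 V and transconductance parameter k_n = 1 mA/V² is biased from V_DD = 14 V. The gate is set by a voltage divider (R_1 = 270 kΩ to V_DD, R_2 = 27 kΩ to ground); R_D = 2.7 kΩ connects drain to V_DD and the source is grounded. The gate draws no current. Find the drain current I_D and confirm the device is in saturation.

I_D ≈ 0.052 mA

V_G = V_DD·R_2/(R_1+R_2) = 14×27/297 = 1.27 V. With the source grounded, V_GS = V_G = 1.27 V.
Assume saturation: I_D = (k_n/2)(V_GS − V_t)² = (1/2)×(1.27 − 0.95)² = 0.5×0.323² = 0.0521 mA.
V_DS = V_DD − I_D·R_D = 14 − 0.0521×2.7 = 13.9 V.
Saturation requires V_DS ≥ V_GS − V_t = 0.323 V; 13.9 ≥ 0.323 ✓.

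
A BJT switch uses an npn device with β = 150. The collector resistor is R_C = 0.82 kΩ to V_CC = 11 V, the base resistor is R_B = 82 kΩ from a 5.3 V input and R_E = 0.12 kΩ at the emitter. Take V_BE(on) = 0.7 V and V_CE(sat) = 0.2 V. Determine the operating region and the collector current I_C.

active; I_C ≈ 6.9 mA

Assume active. Base-emitter loop: I_B = (V_BB − V_BE)/(R_B + (β+1)R_E) = (5.3 − 0.7)/(82 + 151×0.12) = 0.0459 mA.
I_C = β·I_B = 150×0.0459 = 6.89 mA.
V_CE = V_CC − I_C·R_C − I_E·R_E = 11 − 6.89×0.82 − 6.94×0.12 = 4.52 V > V_CE(sat), so the active-region assumption holds.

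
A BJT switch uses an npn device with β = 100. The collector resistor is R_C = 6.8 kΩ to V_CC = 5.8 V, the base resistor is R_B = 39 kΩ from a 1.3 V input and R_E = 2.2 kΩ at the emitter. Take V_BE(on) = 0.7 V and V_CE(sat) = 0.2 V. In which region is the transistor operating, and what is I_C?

Assume active. Base-emitter loop: I_B = (V_BB − V_BE)/(R_B + (β+1)R_E) = (1.3 − 0.7)/(39 + 101×2.2) = 0.0023 mA.
I_C = β·I_B = 100×0.0023 = 0.23 mA.
V_CE = V_CC − I_C·R_C − I_E·R_E = 5.8 − 0.23×6.8 − 0.232×2.2 = 3.73 V > V_CE(sat), so the active-region assumption holds.

active; I_C ≈ 0.23 mA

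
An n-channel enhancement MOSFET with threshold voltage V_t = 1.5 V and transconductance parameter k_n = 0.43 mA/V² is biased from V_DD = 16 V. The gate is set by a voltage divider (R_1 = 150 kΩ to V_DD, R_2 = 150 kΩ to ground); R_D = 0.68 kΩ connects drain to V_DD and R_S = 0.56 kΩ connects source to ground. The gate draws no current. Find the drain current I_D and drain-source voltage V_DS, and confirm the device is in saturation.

V_G = V_DD·R_2/(R_1+R_2) = 16×150/300 = 8 V.
Assume saturation: I_D = (k_n/2)(V_GS − V_t)² with V_GS = V_G − I_D·R_S = 8 − 0.56·I_D.
Substituting gives 0.0674·I_D² − 2.57·I_D + 9.08 = 0, with roots I_D = 3.95 or 34.1 mA.
The root I_D = 34.1 mA gives V_GS = -11.1 V ≤ V_t, so take I_D = 3.95 mA.
Then V_GS = 5.79 V and V_DS = V_DD − I_D(R_D+R_S) = 16 − 3.95×1.24 = 11.1 V.
Saturation requires V_DS ≥ V_GS − V_t = 4.29 V; 11.1 ≥ 4.29 ✓.

I_D ≈ 4 mA, V_DS ≈ 11 V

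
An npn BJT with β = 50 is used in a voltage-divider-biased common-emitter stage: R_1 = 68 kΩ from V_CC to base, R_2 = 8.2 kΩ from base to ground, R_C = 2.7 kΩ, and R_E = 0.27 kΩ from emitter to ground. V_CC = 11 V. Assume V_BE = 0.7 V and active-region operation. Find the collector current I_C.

Thevenize the base divider: V_Th = V_CC·R_2/(R_1+R_2) = 11×8.2/76.2 = 1.18 V, R_Th = R_1‖R_2 = 7.32 kΩ.
Base-emitter loop: V_Th = I_B·R_Th + V_BE + (β+1)I_B·R_E, so I_B = (1.18 − 0.7) / (7.32 + 51×0.27) = 0.0229 mA.
I_C = β·I_B = 50×0.0229 = 1.15 mA, and I_E = (β+1)I_B = 1.17 mA.
V_CE = V_CC − I_C·R_C − I_E·R_E = 11 − 1.15×2.7 − 1.17×0.27 = 7.59 V.
V_CE = 7.59 V > 0.2 V confirms active-region operation.

I_C ≈ 1.1 mA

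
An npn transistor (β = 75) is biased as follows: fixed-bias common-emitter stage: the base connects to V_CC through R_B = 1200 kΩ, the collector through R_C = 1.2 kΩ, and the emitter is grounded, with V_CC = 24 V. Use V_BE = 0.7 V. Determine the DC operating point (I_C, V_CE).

Base loop: V_CC = I_B·R_B + V_BE, so I_B = (24 − 0.7)/1200 kΩ = 0.0194 mA.
In the active region I_C = β·I_B = 75 × 0.0194 = 1.46 mA.
Collector loop: V_CE = V_CC − I_C·R_C = 24 − 1.46×1.2 = 22.3 V.
Since V_CE = 22.3 V > V_CE(sat) ≈ 0.2 V, the transistor is in the active region as assumed.

I_C ≈ 1.5 mA, V_CE ≈ 22 V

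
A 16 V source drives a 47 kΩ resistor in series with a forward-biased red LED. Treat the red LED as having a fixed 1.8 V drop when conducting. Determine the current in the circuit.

I ≈ 0.3 mA

KVL around the loop: 16 = V_D + I·R = 1.8 + I × 47 kΩ.
So I = (16 − 1.8) / 47 kΩ = 14.2 / 47 = 0.302 mA.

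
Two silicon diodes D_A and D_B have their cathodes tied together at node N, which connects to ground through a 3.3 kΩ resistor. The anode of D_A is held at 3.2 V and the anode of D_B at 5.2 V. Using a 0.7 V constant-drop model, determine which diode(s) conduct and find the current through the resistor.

Only D_B conducts; I_R ≈ 1.4 mA

Assume both conduct. Then node N would need to be at both 3.2−0.7 = 2.5 V and 5.2−0.7 = 4.5 V, which is impossible.
Assume only D_B conducts: V_N = 5.2 − 0.7 = 4.5 V, so I_R = 4.5/3.3 = 1.36 mA.
Check D_A: its anode-to-cathode voltage is 3.2 − 4.5 = -1.3 V < 0.7 V, so it is off. The assumption is consistent.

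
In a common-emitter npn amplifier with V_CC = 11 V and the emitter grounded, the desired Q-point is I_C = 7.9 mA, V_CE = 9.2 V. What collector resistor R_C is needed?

Collector loop: V_CC = I_C·R_C + V_CE.
R_C = (V_CC − V_CE)/I_C = (11 − 9.2)/7.9 = 0.228 kΩ.

R_C ≈ 0.23 kΩ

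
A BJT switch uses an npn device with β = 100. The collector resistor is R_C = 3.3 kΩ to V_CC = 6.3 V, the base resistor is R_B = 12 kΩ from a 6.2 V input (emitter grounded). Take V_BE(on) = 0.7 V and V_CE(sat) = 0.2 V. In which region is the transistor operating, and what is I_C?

Assume active: I_B = (6.2 − 0.7)/12 = 0.458 mA, giving I_C = β·I_B = 45.8 mA.
But then V_CE = 6.3 − 45.8×3.3 = -145 V < V_CE(sat) = 0.2 V — impossible in the active region.
So the transistor is saturated. With V_CE = 0.2 V, I_C = (V_CC − 0.2)/R_C = 6.1/3.3 = 1.85 mA.
Check: β·I_B = 45.8 mA > I_C = 1.85 mA, confirming saturation.

saturation; I_C ≈ 1.8 mA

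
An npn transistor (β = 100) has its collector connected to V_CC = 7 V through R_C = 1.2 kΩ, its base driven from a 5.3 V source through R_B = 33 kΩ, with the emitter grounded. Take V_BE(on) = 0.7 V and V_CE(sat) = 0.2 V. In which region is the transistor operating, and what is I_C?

Assume active: I_B = (5.3 − 0.7)/33 = 0.139 mA, giving I_C = β·I_B = 13.9 mA.
But then V_CE = 7 − 13.9×1.2 = -9.73 V < V_CE(sat) = 0.2 V — impossible in the active region.
So the transistor is saturated. With V_CE = 0.2 V, I_C = (V_CC − 0.2)/R_C = 6.8/1.2 = 5.67 mA.
Check: β·I_B = 13.9 mA > I_C = 5.67 mA, confirming saturation.

saturation; I_C ≈ 5.7 mA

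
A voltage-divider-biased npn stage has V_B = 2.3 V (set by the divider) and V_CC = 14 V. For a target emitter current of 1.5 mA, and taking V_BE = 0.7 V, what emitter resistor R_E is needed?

V_E = V_B − V_BE = 2.3 − 0.7 = 1.6 V.
R_E = V_E / I_E = 1.6 / 1.5 = 1.07 kΩ.

R_E ≈ 1.1 kΩ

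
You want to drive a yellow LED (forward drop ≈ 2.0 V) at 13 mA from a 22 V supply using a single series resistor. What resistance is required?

The resistor drops V_S − V_D = 22 − 2.0 = 20 V at 13 mA.
R = 20 V / 13 mA = 1.54 kΩ.

R ≈ 1.5 kΩ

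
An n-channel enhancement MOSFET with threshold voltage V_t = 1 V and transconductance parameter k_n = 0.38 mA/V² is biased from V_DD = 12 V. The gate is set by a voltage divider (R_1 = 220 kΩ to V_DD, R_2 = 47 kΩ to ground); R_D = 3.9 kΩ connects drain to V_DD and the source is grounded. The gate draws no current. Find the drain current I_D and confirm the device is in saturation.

I_D ≈ 0.24 mA

V_G = V_DD·R_2/(R_1+R_2) = 12×47/267 = 2.11 V. With the source grounded, V_GS = V_G = 2.11 V.
Assume saturation: I_D = (k_n/2)(V_GS − V_t)² = (0.38/2)×(2.11 − 1)² = 0.19×1.11² = 0.235 mA.
V_DS = V_DD − I_D·R_D = 12 − 0.235×3.9 = 11.1 V.
Saturation requires V_DS ≥ V_GS − V_t = 1.11 V; 11.1 ≥ 1.11 ✓.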